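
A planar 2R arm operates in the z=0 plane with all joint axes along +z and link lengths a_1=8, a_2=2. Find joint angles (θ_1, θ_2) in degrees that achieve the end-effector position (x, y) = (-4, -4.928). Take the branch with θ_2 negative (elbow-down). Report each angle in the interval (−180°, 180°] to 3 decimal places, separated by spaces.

-120.003 -150.007

cos θ_2 = (40.2852−8²−2²)/(2·8·2) = -0.8661; θ_2 = -150.0072° (elbow-down)
β = atan2(-4.9280,-4.0000) = -129.0658°; ψ = atan2(-0.9998,6.2678) = -9.0629°
θ_1 = β − ψ = -120.0029°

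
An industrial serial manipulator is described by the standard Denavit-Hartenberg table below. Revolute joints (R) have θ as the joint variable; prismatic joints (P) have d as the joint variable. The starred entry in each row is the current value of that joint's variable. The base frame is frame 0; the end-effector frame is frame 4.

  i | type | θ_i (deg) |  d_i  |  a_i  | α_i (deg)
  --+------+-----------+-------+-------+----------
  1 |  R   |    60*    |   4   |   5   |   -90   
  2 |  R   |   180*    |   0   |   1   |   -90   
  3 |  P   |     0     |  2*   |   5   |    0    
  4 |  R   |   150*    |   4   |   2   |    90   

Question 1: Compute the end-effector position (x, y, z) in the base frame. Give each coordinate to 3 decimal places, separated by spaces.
1.232 0.134 10.000

after link 1: o_1 = (2.5000, 4.3301, 4.0000)
after link 2: o_2 = (2.0000, 3.4641, 4.0000)
after link 3: o_3 = (-0.5000, -0.8660, 6.0000)
after link 4: o_4 = (1.2321, 0.1340, 10.0000)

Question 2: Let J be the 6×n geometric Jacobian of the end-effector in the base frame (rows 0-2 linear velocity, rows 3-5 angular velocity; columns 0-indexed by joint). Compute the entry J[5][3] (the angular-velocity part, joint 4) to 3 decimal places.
1.000

axis z_3 = (-0.0000,-0.0000,1.0000); lever o_n−o_3 = (1.7321,1.0000,4.0000)
cross product → J_v[:, 3] = (-1.0000,1.7321,0.0000)
J_ω[:, 3] = z_3
entry J[5][3] = 1.0000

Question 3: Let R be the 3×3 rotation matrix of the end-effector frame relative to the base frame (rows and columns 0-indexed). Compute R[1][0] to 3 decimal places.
End-effector x-axis (col 0 of R) = (0.8660,0.5000,0.0000)
R[1][0] = 0.5000

0.500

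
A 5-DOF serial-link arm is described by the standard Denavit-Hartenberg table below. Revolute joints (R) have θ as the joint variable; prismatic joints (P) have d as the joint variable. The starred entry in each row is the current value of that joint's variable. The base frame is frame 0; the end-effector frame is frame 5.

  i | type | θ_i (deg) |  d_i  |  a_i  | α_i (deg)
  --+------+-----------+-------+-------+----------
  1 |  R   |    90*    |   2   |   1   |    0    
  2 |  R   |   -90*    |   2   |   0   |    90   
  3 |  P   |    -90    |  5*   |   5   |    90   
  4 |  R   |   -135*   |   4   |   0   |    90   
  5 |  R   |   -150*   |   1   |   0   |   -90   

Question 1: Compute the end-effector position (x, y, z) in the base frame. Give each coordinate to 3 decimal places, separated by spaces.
after link 1: o_1 = (0.0000, 1.0000, 2.0000)
after link 2: o_2 = (0.0000, 1.0000, 4.0000)
after link 3: o_3 = (0.0000, -4.0000, -1.0000)
after link 4: o_4 = (-4.0000, -4.0000, -1.0000)
after link 5: o_5 = (-4.0000, -4.7071, -0.2929)

-4.000 -4.707 -0.293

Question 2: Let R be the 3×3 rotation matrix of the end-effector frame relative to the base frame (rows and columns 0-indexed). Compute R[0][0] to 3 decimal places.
End-effector x-axis (col 0 of R) = (0.5000,-0.6124,-0.6124)
R[0][0] = 0.5000

0.500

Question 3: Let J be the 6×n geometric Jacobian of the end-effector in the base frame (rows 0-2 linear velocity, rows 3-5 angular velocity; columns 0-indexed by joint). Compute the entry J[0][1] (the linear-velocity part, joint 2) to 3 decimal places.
5.707

axis z_1 = (0.0000,0.0000,1.0000); lever o_n−o_1 = (-4.0000,-5.7071,-2.2929)
cross product → J_v[:, 1] = (5.7071,-4.0000,0.0000)
J_ω[:, 1] = z_1
entry J[0][1] = 5.7071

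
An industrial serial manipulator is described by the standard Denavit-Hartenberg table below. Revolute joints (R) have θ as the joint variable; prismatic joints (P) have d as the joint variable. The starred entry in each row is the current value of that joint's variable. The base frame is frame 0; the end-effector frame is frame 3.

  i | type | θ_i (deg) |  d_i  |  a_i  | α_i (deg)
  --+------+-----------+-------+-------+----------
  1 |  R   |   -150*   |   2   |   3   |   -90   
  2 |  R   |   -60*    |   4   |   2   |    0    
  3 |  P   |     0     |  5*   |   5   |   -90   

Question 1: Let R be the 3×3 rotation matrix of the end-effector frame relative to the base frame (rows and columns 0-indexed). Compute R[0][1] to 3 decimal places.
-0.500

End-effector y-axis (col 1 of R) = (-0.5000,0.8660,-0.0000)
R[0][1] = -0.5000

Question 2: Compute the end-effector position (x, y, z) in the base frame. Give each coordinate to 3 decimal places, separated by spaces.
after link 1: o_1 = (-2.5981, -1.5000, 2.0000)
after link 2: o_2 = (-1.4641, -5.4641, 3.7321)
after link 3: o_3 = (-1.1292, -11.0442, 8.0622)

-1.129 -11.044 8.062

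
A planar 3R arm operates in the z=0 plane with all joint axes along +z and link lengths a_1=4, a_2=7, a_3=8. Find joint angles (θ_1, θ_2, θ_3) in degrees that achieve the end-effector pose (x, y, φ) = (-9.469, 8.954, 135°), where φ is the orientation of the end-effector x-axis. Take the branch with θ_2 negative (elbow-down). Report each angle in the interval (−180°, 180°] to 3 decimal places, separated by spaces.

-119.998 -134.998 29.995

wrist centre = target − a_3·(cos φ, sin φ) = (-3.8121, 3.2971)
cos θ_2 = (25.4036−4²−7²)/(2·4·7) = -0.7071; θ_2 = -134.9977° (elbow-down)
β = atan2(3.2971,-3.8121) = 139.1433°; ψ = atan2(-4.9499,-0.9495) = -100.8591°
θ_1 = β − ψ = 240.0024°
θ_3 = φ − θ_1 − θ_2 = 29.9953° (wrapped to (-180°,180°])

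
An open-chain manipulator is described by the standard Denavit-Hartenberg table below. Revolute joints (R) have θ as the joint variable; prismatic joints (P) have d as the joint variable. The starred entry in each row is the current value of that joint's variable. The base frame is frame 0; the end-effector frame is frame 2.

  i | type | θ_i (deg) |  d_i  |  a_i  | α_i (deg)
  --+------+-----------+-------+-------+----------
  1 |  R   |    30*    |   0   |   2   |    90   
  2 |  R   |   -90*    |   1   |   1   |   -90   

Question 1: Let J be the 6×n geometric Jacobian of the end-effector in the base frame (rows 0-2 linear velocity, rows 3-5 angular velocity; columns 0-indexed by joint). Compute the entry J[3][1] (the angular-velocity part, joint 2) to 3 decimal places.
0.500

axis z_1 = (0.5000,-0.8660,0.0000); lever o_n−o_1 = (0.5000,-0.8660,-1.0000)
cross product → J_v[:, 1] = (0.8660,0.5000,0.0000)
J_ω[:, 1] = z_1
entry J[3][1] = 0.5000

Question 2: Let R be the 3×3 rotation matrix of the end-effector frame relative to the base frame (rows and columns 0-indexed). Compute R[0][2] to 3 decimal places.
0.866

End-effector z-axis (col 2 of R) = (0.8660,0.5000,0.0000)
R[0][2] = 0.8660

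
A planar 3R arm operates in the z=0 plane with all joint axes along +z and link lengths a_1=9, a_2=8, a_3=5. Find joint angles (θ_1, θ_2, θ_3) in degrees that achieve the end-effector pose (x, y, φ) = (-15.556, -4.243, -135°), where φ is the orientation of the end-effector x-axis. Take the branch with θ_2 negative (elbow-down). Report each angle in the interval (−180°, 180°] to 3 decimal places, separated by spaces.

-134.997 -90.003 90.000

wrist centre = target − a_3·(cos φ, sin φ) = (-12.0205, -0.7075)
cos θ_2 = (144.9921−9²−8²)/(2·9·8) = -0.0001; θ_2 = -90.0031° (elbow-down)
β = atan2(-0.7075,-12.0205) = -176.6317°; ψ = atan2(-8.0000,8.9996) = -41.6349°
θ_1 = β − ψ = -134.9968°
θ_3 = φ − θ_1 − θ_2 = 89.9999° (wrapped to (-180°,180°])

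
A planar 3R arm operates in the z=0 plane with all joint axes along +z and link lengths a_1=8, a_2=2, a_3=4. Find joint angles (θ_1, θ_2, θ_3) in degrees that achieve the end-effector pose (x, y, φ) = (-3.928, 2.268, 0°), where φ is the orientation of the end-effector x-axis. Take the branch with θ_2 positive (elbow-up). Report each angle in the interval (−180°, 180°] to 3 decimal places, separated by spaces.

149.999 90.005 119.996

wrist centre = target − a_3·(cos φ, sin φ) = (-7.9280, 2.2680)
cos θ_2 = (67.9970−8²−2²)/(2·8·2) = -0.0001; θ_2 = 90.0054° (elbow-up)
β = atan2(2.2680,-7.9280) = 164.0355°; ψ = atan2(2.0000,7.9998) = 14.0366°
θ_1 = β − ψ = 149.9990°
θ_3 = φ − θ_1 − θ_2 = 119.9957° (wrapped to (-180°,180°])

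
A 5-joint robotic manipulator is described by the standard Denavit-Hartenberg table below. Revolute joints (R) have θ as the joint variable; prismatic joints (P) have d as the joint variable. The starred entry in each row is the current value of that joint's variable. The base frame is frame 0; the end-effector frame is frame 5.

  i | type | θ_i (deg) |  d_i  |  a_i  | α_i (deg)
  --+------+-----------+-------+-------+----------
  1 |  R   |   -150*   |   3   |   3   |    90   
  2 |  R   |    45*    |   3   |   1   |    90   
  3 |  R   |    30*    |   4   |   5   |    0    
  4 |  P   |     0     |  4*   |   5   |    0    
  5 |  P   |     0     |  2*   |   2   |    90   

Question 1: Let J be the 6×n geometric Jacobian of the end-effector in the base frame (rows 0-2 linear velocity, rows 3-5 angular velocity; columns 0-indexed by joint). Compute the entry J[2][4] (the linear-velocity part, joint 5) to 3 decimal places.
-0.707

prismatic axis z_4 = (-0.6124,-0.3536,-0.7071)
J_v[:, 4] = z_4; J_ω[:, 4] = (0,0,0)
entry J[2][4] = -0.7071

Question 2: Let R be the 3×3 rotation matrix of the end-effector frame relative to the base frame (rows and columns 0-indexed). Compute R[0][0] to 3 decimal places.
-0.780

End-effector x-axis (col 0 of R) = (-0.7803,0.1268,0.6124)
R[0][0] = -0.7803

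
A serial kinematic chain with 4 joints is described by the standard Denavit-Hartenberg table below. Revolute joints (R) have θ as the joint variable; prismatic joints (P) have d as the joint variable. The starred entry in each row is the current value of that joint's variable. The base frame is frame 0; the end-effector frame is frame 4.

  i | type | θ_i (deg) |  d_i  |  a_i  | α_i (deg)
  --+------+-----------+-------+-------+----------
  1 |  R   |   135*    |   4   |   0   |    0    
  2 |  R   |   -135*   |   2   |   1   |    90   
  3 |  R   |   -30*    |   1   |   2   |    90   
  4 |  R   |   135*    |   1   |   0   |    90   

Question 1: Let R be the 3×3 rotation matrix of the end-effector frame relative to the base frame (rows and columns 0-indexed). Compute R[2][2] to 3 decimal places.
-0.354

End-effector z-axis (col 2 of R) = (0.6124,-0.7071,-0.3536)
R[2][2] = -0.3536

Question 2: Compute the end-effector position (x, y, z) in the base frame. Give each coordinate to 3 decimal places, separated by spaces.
2.232 -1.000 4.134

after link 1: o_1 = (0.0000, 0.0000, 4.0000)
after link 2: o_2 = (1.0000, 0.0000, 6.0000)
after link 3: o_3 = (2.7321, -1.0000, 5.0000)
after link 4: o_4 = (2.2321, -1.0000, 4.1340)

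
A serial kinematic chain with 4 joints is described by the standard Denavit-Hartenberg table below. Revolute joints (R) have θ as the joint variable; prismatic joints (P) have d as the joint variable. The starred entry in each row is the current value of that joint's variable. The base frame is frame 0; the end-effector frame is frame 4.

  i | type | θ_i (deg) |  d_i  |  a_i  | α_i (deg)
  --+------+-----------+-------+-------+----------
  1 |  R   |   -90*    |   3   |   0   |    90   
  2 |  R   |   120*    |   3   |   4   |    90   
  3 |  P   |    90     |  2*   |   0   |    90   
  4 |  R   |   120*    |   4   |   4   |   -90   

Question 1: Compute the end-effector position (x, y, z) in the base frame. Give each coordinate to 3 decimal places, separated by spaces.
-1.000 -0.732 12.660

after link 1: o_1 = (0.0000, 0.0000, 3.0000)
after link 2: o_2 = (-3.0000, 2.0000, 6.4641)
after link 3: o_3 = (-3.0000, 0.2679, 7.4641)
after link 4: o_4 = (-1.0000, -0.7321, 12.6603)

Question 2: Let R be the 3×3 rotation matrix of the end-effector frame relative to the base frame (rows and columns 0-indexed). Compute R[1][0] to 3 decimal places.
-0.750

End-effector x-axis (col 0 of R) = (0.5000,-0.7500,0.4330)
R[1][0] = -0.7500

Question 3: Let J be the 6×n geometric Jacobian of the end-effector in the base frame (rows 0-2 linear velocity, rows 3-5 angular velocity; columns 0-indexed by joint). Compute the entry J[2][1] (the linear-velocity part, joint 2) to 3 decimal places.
0.732

axis z_1 = (-1.0000,-0.0000,0.0000); lever o_n−o_1 = (-1.0000,-0.7321,9.6603)
cross product → J_v[:, 1] = (-0.0000,9.6603,0.7321)
J_ω[:, 1] = z_1
entry J[2][1] = 0.7321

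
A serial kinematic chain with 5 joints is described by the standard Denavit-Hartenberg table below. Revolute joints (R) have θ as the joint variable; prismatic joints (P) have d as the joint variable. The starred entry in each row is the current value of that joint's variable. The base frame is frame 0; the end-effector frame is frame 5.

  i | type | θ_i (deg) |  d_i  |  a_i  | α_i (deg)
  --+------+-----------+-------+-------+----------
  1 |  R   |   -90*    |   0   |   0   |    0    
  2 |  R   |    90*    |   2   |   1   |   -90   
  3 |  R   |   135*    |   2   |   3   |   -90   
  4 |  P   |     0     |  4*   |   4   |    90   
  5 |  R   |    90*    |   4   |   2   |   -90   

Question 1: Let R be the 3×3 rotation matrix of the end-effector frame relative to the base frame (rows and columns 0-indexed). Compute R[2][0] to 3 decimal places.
End-effector x-axis (col 0 of R) = (-0.7071,-0.0000,0.7071)
R[2][0] = 0.7071

0.707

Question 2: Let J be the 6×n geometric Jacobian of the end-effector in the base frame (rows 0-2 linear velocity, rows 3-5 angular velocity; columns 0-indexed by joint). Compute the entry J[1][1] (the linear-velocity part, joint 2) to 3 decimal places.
axis z_1 = (0.0000,0.0000,1.0000); lever o_n−o_1 = (-8.1924,6.0000,1.2929)
cross product → J_v[:, 1] = (-6.0000,-8.1924,0.0000)
J_ω[:, 1] = z_1
entry J[1][1] = -8.1924

-8.192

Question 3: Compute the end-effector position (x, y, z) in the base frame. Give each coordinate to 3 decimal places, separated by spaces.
-8.192 6.000 1.293

after link 1: o_1 = (0.0000, 0.0000, 0.0000)
after link 2: o_2 = (1.0000, 0.0000, 2.0000)
after link 3: o_3 = (-1.1213, 2.0000, -0.1213)
after link 4: o_4 = (-6.7782, 2.0000, -0.1213)
after link 5: o_5 = (-8.1924, 6.0000, 1.2929)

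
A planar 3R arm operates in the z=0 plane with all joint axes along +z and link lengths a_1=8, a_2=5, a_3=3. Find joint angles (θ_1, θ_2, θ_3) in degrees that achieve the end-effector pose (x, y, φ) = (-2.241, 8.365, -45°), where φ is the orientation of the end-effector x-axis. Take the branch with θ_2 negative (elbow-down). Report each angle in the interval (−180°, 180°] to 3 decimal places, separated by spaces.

wrist centre = target − a_3·(cos φ, sin φ) = (-4.3623, 10.4863)
cos θ_2 = (128.9928−8²−5²)/(2·8·5) = 0.4999; θ_2 = -60.0060° (elbow-down)
β = atan2(10.4863,-4.3623) = 112.5874°; ψ = atan2(-4.3304,10.4995) = -22.4130°
θ_1 = β − ψ = 135.0004°
θ_3 = φ − θ_1 − θ_2 = -119.9944° (wrapped to (-180°,180°])

135.000 -60.006 -119.994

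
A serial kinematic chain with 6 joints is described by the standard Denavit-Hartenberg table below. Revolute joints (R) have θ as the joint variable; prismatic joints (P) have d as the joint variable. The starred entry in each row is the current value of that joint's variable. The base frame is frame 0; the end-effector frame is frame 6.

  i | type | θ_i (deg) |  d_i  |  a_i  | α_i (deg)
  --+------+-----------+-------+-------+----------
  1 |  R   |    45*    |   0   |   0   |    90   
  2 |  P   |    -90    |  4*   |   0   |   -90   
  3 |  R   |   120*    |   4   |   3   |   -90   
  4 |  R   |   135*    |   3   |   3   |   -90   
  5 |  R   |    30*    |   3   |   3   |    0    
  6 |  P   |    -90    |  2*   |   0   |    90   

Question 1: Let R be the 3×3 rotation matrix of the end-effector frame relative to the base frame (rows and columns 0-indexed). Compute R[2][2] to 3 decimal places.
0.739

End-effector z-axis (col 2 of R) = (0.2348,0.6312,0.7392)
R[2][2] = 0.7392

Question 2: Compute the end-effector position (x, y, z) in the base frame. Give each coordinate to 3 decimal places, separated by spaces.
8.640 -3.581 -0.948

after link 1: o_1 = (0.0000, 0.0000, 0.0000)
after link 2: o_2 = (2.8284, -2.8284, 0.0000)
after link 3: o_3 = (3.8197, 1.8371, 1.5000)
after link 4: o_4 = (4.6794, -2.0226, 3.0374)
after link 5: o_5 = (6.7741, -3.7153, -0.2408)
after link 6: o_6 = (8.6401, -3.5814, -0.9479)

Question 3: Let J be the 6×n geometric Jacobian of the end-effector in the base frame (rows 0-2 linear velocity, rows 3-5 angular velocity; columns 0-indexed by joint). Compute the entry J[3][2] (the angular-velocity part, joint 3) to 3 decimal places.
axis z_2 = (0.7071,0.7071,0.0000); lever o_n−o_2 = (5.8117,-0.7529,-0.9479)
cross product → J_v[:, 2] = (-0.6703,0.6703,-4.6419)
J_ω[:, 2] = z_2
entry J[3][2] = 0.7071

0.707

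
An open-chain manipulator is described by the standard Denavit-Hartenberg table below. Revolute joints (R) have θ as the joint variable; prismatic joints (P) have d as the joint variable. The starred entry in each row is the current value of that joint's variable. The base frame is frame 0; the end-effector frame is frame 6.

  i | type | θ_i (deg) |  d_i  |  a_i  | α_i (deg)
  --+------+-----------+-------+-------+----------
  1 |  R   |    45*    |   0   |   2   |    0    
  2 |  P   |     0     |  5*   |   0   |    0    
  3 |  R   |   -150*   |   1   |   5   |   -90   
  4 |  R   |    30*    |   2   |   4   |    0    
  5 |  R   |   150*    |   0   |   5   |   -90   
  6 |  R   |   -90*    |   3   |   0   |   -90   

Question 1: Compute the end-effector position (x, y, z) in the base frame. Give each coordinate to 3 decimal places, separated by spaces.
after link 1: o_1 = (1.4142, 1.4142, 0.0000)
after link 2: o_2 = (1.4142, 1.4142, 5.0000)
after link 3: o_3 = (0.1201, -3.4154, 6.0000)
after link 4: o_4 = (1.1554, -7.2791, 4.0000)
after link 5: o_5 = (2.4495, -2.4495, 4.0000)
after link 6: o_6 = (2.4495, -2.4495, 7.0000)

2.449 -2.449 7.000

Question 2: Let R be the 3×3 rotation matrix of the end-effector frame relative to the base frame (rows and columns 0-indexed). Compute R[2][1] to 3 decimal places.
End-effector y-axis (col 1 of R) = (-0.0000,0.0000,-1.0000)
R[2][1] = -1.0000

-1.000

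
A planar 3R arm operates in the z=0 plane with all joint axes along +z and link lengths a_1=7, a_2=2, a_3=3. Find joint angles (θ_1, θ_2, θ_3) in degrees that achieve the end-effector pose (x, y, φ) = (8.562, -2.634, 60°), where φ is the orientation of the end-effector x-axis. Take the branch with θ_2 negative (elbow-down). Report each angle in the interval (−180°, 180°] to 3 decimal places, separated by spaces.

wrist centre = target − a_3·(cos φ, sin φ) = (7.0620, -5.2321)
cos θ_2 = (77.2465−7²−2²)/(2·7·2) = 0.8659; θ_2 = -30.0092° (elbow-down)
β = atan2(-5.2321,7.0620) = -36.5339°; ψ = atan2(-1.0003,8.7319) = -6.5350°
θ_1 = β − ψ = -29.9989°
θ_3 = φ − θ_1 − θ_2 = 120.0081° (wrapped to (-180°,180°])

-29.999 -30.009 120.008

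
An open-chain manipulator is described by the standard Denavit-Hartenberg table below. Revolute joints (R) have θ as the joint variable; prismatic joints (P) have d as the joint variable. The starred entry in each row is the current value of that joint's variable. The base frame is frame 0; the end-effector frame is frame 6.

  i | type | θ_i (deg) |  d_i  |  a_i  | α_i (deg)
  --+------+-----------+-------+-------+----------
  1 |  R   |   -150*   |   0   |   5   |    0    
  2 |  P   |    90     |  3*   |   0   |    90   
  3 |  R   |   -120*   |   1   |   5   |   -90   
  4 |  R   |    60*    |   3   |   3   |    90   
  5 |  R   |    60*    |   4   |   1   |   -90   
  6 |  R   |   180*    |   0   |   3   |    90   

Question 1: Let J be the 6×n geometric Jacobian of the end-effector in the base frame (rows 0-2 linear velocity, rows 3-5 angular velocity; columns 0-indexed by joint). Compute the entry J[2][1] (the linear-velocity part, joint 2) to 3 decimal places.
prismatic axis z_1 = (0.0000,0.0000,1.0000)
J_v[:, 1] = z_1; J_ω[:, 1] = (0,0,0)
entry J[2][1] = 1.0000

1.000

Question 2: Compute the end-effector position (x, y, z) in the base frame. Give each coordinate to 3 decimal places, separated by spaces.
-7.245 0.013 -5.830

after link 1: o_1 = (-4.3301, -2.5000, 0.0000)
after link 2: o_2 = (-4.3301, -2.5000, 3.0000)
after link 3: o_3 = (-6.4462, -0.8349, -1.3301)
after link 4: o_4 = (-3.2721, -1.1364, -4.1292)
after link 5: o_5 = (-5.1827, -0.9611, -7.7787)
after link 6: o_6 = (-7.2452, 0.0131, -5.8301)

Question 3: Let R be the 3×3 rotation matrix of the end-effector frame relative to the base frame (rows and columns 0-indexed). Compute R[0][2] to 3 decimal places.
End-effector z-axis (col 2 of R) = (0.6495,-0.1250,0.7500)
R[0][2] = 0.6495

0.650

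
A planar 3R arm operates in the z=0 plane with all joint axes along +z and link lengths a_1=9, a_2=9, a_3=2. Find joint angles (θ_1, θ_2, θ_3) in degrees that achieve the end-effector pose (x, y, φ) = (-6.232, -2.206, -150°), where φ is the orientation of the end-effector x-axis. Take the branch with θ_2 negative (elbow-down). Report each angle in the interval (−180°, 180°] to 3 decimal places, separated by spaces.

-89.997 -150.000 89.997

wrist centre = target − a_3·(cos φ, sin φ) = (-4.4999, -1.2060)
cos θ_2 = (21.7040−9²−9²)/(2·9·9) = -0.8660; θ_2 = -149.9999° (elbow-down)
β = atan2(-1.2060,-4.4999) = -164.9971°; ψ = atan2(-4.5000,1.2058) = -75.0000°
θ_1 = β − ψ = -89.9972°
θ_3 = φ − θ_1 − θ_2 = 89.9971° (wrapped to (-180°,180°])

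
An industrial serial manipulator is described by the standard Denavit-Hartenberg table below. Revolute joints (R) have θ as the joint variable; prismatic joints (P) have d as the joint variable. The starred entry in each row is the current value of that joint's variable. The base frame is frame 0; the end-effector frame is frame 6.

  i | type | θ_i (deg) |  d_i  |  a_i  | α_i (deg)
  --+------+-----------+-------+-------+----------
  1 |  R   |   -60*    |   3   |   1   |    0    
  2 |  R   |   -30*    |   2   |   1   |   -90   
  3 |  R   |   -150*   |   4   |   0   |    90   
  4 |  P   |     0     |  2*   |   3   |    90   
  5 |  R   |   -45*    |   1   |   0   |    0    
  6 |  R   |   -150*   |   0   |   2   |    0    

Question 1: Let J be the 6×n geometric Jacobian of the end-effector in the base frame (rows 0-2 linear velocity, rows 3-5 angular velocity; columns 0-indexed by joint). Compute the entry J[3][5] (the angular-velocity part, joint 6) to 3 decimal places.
axis z_5 = (-1.0000,-0.0000,-0.0000); lever o_n−o_5 = (0.0000,-1.4142,-1.4142)
cross product → J_v[:, 5] = (-0.0000,-1.4142,1.4142)
J_ω[:, 5] = z_5
entry J[3][5] = -1.0000

-1.000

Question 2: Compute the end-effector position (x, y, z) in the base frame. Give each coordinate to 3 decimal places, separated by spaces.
after link 1: o_1 = (0.5000, -0.8660, 3.0000)
after link 2: o_2 = (0.5000, -1.8660, 5.0000)
after link 3: o_3 = (4.5000, -1.8660, 5.0000)
after link 4: o_4 = (4.5000, 1.7321, 4.7679)
after link 5: o_5 = (3.5000, 1.7321, 4.7679)
after link 6: o_6 = (3.5000, 0.3178, 3.3537)

3.500 0.318 3.354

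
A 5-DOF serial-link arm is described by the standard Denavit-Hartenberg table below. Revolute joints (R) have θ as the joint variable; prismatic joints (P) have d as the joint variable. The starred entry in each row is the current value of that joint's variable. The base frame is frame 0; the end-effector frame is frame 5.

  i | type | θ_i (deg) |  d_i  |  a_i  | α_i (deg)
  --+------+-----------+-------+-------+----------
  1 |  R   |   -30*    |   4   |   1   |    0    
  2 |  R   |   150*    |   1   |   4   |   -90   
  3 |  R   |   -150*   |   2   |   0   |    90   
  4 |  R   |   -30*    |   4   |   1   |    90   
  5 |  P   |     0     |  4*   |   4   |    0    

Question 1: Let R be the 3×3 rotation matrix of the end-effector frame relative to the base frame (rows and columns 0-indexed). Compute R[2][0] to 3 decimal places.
End-effector x-axis (col 0 of R) = (0.8080,-0.3995,0.4330)
R[2][0] = 0.4330

0.433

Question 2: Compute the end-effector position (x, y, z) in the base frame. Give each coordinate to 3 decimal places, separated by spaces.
4.308 1.467 2.701

after link 1: o_1 = (0.8660, -0.5000, 4.0000)
after link 2: o_2 = (-1.1340, 2.9641, 5.0000)
after link 3: o_3 = (-2.8660, 1.9641, 5.0000)
after link 4: o_4 = (-1.0580, -0.1675, 1.9689)
after link 5: o_5 = (4.3080, 1.4665, 2.7010)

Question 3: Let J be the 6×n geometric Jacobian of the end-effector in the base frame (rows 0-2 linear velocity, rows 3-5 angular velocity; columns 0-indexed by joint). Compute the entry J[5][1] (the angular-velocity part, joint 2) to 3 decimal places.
axis z_1 = (0.0000,0.0000,1.0000); lever o_n−o_1 = (3.4420,1.9665,-1.2990)
cross product → J_v[:, 1] = (-1.9665,3.4420,0.0000)
J_ω[:, 1] = z_1
entry J[5][1] = 1.0000

1.000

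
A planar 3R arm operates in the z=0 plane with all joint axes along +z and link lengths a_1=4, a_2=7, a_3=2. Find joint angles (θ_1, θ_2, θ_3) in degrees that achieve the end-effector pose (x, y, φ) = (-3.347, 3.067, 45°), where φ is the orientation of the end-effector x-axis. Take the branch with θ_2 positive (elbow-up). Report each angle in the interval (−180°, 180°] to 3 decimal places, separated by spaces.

59.993 135.002 -149.994

wrist centre = target − a_3·(cos φ, sin φ) = (-4.7612, 1.6528)
cos θ_2 = (25.4009−4²−7²)/(2·4·7) = -0.7071; θ_2 = 135.0017° (elbow-up)
β = atan2(1.6528,-4.7612) = 160.8563°; ψ = atan2(4.9496,-0.9499) = 100.8637°
θ_1 = β − ψ = 59.9926°
θ_3 = φ − θ_1 − θ_2 = -149.9943° (wrapped to (-180°,180°])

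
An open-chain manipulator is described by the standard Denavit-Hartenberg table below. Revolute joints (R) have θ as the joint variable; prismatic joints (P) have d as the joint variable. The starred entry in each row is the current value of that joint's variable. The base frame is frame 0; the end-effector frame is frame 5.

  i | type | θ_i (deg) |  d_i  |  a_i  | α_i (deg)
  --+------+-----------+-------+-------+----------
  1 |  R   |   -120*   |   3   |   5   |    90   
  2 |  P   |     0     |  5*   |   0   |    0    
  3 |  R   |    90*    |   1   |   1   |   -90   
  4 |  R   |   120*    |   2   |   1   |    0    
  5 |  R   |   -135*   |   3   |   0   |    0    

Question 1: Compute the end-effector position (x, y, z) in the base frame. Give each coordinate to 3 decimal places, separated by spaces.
after link 1: o_1 = (-2.5000, -4.3301, 3.0000)
after link 2: o_2 = (-6.8301, -1.8301, 3.0000)
after link 3: o_3 = (-7.6962, -1.3301, 4.0000)
after link 4: o_4 = (-5.9462, -0.0311, 3.5000)
after link 5: o_5 = (-4.4462, 2.5670, 3.5000)

-4.446 2.567 3.500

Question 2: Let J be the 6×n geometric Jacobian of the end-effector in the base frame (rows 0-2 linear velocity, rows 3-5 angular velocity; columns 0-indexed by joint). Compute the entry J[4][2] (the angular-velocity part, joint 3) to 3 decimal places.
axis z_2 = (-0.8660,0.5000,0.0000); lever o_n−o_2 = (2.3840,4.3971,0.5000)
cross product → J_v[:, 2] = (0.2500,0.4330,-5.0000)
J_ω[:, 2] = z_2
entry J[4][2] = 0.5000

0.500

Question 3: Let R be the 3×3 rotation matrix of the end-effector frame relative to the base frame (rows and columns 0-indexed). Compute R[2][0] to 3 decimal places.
0.966

End-effector x-axis (col 0 of R) = (-0.2241,0.1294,0.9659)
R[2][0] = 0.9659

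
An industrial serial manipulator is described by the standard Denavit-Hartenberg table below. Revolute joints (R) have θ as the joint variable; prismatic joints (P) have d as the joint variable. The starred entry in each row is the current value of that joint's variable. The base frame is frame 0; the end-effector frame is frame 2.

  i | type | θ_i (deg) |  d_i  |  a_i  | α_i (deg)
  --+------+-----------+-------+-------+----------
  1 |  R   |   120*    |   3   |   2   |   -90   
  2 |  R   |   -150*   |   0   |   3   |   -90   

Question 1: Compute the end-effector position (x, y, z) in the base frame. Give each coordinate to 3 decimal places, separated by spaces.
0.299 -0.518 4.500

after link 1: o_1 = (-1.0000, 1.7321, 3.0000)
after link 2: o_2 = (0.2990, -0.5179, 4.5000)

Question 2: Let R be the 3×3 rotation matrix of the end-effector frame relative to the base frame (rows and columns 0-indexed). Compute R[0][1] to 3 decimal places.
End-effector y-axis (col 1 of R) = (0.8660,0.5000,-0.0000)
R[0][1] = 0.8660

0.866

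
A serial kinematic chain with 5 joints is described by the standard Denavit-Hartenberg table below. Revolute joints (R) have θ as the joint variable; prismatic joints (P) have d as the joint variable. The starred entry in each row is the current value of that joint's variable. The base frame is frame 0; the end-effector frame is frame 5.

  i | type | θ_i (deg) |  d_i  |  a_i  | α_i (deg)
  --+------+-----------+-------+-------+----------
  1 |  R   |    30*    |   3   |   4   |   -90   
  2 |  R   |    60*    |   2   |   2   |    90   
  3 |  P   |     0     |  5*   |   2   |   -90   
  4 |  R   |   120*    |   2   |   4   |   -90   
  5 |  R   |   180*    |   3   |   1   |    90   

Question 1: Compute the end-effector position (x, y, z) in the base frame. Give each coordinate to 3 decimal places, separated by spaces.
after link 1: o_1 = (3.4641, 2.0000, 3.0000)
after link 2: o_2 = (3.3301, 4.2321, 1.2679)
after link 3: o_3 = (7.9462, 6.8971, 2.0359)
after link 4: o_4 = (3.4821, 6.6292, 2.0359)
after link 5: o_5 = (4.3481, 7.1292, 5.0359)

4.348 7.129 5.036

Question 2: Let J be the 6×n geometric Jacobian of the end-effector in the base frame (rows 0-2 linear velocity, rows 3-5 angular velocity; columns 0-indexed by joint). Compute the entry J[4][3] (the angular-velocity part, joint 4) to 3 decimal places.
axis z_3 = (-0.5000,0.8660,0.0000); lever o_n−o_3 = (-3.5981,0.2321,3.0000)
cross product → J_v[:, 3] = (2.5981,1.5000,3.0000)
J_ω[:, 3] = z_3
entry J[4][3] = 0.8660

0.866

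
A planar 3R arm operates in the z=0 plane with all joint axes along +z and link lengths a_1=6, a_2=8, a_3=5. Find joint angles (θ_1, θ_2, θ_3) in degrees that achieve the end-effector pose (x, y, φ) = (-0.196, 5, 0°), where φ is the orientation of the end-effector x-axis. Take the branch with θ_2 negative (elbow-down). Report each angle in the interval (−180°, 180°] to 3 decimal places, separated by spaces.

-150.000 -120.001 -89.999

wrist centre = target − a_3·(cos φ, sin φ) = (-5.1960, 5.0000)
cos θ_2 = (51.9984−6²−8²)/(2·6·8) = -0.5000; θ_2 = -120.0011° (elbow-down)
β = atan2(5.0000,-5.1960) = 136.1013°; ψ = atan2(-6.9281,1.9999) = -73.8987°
θ_1 = β − ψ = 210.0000°
θ_3 = φ − θ_1 − θ_2 = -89.9989° (wrapped to (-180°,180°])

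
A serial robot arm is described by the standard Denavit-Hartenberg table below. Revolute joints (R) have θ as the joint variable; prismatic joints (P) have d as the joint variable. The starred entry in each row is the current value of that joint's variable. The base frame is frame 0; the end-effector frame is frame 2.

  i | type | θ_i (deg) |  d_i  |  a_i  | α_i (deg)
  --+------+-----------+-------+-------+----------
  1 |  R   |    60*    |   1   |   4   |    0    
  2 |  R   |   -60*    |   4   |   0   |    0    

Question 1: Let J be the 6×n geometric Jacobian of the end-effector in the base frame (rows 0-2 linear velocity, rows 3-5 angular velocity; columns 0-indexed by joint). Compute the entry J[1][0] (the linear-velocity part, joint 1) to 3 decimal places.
2.000

axis z_0 = ẑ; lever o_n−o_0 = (2.0000,3.4641,5.0000)
cross product → J_v[:, 0] = (-3.4641,2.0000,0.0000)
J_ω[:, 0] = z_0
entry J[1][0] = 2.0000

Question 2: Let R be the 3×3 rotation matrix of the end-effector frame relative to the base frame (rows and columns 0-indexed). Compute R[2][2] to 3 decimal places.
1.000

End-effector z-axis (col 2 of R) = (0.0000,0.0000,1.0000)
R[2][2] = 1.0000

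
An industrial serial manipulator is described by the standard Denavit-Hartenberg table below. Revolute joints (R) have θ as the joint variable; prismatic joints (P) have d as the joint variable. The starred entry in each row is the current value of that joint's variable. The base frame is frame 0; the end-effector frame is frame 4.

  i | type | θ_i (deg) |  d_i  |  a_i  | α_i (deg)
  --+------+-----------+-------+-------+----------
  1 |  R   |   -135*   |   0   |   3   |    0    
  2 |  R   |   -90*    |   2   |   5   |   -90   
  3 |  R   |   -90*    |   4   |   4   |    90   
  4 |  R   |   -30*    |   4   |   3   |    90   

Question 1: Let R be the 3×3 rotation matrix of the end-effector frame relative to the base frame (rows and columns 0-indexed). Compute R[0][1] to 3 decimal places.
0.707

End-effector y-axis (col 1 of R) = (0.7071,-0.7071,0.0000)
R[0][1] = 0.7071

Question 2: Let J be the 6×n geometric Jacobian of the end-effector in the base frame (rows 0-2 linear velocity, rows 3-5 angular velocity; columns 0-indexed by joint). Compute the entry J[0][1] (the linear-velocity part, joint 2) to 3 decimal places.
axis z_1 = (0.0000,0.0000,1.0000); lever o_n−o_1 = (-2.4749,-1.0607,8.5981)
cross product → J_v[:, 1] = (1.0607,-2.4749,0.0000)
J_ω[:, 1] = z_1
entry J[0][1] = 1.0607

1.061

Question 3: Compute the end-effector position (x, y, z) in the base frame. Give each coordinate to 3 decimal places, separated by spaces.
after link 1: o_1 = (-2.1213, -2.1213, 0.0000)
after link 2: o_2 = (-5.6569, 1.4142, 2.0000)
after link 3: o_3 = (-8.4853, -1.4142, 6.0000)
after link 4: o_4 = (-4.5962, -3.1820, 8.5981)

-4.596 -3.182 8.598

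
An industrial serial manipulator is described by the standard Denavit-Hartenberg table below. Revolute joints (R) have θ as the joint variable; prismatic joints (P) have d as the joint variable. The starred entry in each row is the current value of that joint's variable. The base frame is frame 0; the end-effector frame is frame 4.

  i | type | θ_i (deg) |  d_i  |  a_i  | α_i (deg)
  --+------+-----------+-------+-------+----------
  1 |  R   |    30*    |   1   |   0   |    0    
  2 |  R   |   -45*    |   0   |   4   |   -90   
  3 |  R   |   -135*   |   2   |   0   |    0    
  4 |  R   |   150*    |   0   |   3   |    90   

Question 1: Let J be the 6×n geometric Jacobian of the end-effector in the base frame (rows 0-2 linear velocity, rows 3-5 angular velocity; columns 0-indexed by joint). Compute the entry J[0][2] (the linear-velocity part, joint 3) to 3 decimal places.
-0.750

axis z_2 = (0.2588,0.9659,0.0000); lever o_n−o_2 = (3.3167,1.1819,-0.7765)
cross product → J_v[:, 2] = (-0.7500,0.2010,-2.8978)
J_ω[:, 2] = z_2
entry J[0][2] = -0.7500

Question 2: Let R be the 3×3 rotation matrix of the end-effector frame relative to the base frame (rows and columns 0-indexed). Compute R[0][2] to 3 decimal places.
0.250

End-effector z-axis (col 2 of R) = (0.2500,-0.0670,0.9659)
R[0][2] = 0.2500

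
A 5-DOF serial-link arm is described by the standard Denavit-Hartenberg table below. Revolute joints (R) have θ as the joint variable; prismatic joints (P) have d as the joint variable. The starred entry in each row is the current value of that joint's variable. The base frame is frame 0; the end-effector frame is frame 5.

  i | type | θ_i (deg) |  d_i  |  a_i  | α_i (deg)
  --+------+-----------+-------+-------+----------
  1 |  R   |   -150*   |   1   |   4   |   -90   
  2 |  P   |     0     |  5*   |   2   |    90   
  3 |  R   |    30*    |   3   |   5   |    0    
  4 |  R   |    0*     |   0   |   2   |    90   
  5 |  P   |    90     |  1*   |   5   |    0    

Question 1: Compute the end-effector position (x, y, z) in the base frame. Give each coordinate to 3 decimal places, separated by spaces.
-7.062 -12.892 9.000

after link 1: o_1 = (-3.4641, -2.0000, 1.0000)
after link 2: o_2 = (-2.6962, -7.3301, 1.0000)
after link 3: o_3 = (-5.1962, -11.6603, 4.0000)
after link 4: o_4 = (-6.1962, -13.3923, 4.0000)
after link 5: o_5 = (-7.0622, -12.8923, 9.0000)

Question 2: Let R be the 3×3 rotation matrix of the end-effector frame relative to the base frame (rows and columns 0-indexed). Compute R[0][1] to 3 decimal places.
End-effector y-axis (col 1 of R) = (0.5000,0.8660,0.0000)
R[0][1] = 0.5000

0.500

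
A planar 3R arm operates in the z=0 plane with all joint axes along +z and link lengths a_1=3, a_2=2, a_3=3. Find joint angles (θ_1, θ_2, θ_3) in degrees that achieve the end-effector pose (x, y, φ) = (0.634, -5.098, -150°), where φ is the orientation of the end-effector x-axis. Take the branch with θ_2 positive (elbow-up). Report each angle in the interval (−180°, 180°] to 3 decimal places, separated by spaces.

wrist centre = target − a_3·(cos φ, sin φ) = (3.2321, -3.5980)
cos θ_2 = (23.3919−3²−2²)/(2·3·2) = 0.8660; θ_2 = 30.0037° (elbow-up)
β = atan2(-3.5980,3.2321) = -48.0667°; ψ = atan2(1.0001,4.7320) = 11.9339°
θ_1 = β − ψ = -60.0006°
θ_3 = φ − θ_1 − θ_2 = -120.0031° (wrapped to (-180°,180°])

-60.001 30.004 -120.003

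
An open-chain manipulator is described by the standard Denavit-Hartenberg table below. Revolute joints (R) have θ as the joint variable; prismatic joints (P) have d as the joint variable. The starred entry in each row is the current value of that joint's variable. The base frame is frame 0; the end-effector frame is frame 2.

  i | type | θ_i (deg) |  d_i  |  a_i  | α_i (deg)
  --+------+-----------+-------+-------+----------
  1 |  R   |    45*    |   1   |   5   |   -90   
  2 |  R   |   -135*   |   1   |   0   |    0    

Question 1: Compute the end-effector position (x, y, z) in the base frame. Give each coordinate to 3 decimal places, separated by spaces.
after link 1: o_1 = (3.5355, 3.5355, 1.0000)
after link 2: o_2 = (2.8284, 4.2426, 1.0000)

2.828 4.243 1.000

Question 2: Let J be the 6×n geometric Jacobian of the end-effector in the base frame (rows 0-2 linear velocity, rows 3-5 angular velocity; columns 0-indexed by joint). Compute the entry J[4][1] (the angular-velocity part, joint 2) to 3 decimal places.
axis z_1 = (-0.7071,0.7071,0.0000); lever o_n−o_1 = (-0.7071,0.7071,0.0000)
cross product → J_v[:, 1] = (-0.0000,-0.0000,0.0000)
J_ω[:, 1] = z_1
entry J[4][1] = 0.7071

0.707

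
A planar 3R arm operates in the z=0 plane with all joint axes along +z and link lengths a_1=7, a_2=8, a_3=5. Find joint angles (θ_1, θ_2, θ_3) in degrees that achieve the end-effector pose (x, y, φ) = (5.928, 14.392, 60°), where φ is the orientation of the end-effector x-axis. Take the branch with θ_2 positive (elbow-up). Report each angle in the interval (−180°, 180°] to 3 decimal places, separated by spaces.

wrist centre = target − a_3·(cos φ, sin φ) = (3.4280, 10.0619)
cos θ_2 = (112.9925−7²−8²)/(2·7·8) = -0.0001; θ_2 = 90.0039° (elbow-up)
β = atan2(10.0619,3.4280) = 71.1864°; ψ = atan2(8.0000,6.9995) = 48.8163°
θ_1 = β − ψ = 22.3702°
θ_3 = φ − θ_1 − θ_2 = -52.3740° (wrapped to (-180°,180°])

22.370 90.004 -52.374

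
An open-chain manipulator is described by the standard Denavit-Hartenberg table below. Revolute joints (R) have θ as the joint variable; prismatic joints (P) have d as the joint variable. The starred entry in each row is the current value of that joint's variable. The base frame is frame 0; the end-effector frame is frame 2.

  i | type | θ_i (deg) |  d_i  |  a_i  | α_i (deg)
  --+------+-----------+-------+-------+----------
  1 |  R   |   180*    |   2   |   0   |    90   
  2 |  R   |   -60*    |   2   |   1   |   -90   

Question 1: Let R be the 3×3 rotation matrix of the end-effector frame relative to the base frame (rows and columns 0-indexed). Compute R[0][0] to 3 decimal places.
-0.500

End-effector x-axis (col 0 of R) = (-0.5000,0.0000,-0.8660)
R[0][0] = -0.5000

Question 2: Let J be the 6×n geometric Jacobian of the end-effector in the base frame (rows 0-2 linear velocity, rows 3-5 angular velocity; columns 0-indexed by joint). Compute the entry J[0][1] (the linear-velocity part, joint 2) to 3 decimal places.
-0.866

axis z_1 = (0.0000,1.0000,0.0000); lever o_n−o_1 = (-0.5000,2.0000,-0.8660)
cross product → J_v[:, 1] = (-0.8660,0.0000,0.5000)
J_ω[:, 1] = z_1
entry J[0][1] = -0.8660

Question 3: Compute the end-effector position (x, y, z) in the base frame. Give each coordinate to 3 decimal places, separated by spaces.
after link 1: o_1 = (0.0000, 0.0000, 2.0000)
after link 2: o_2 = (-0.5000, 2.0000, 1.1340)

-0.500 2.000 1.134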